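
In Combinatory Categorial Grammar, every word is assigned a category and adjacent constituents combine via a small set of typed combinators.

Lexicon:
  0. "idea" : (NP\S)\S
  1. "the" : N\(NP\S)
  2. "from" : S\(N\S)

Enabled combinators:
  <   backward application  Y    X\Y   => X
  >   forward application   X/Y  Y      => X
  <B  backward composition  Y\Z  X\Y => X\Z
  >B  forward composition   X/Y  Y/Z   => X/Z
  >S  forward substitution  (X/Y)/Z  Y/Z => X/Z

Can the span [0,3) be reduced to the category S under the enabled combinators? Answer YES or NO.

[0,3] S   <
  [0,2] N\S   <B
    [0,1] "idea" : (NP\S)\S
    [1,2] "the" : N\(NP\S)
  [2,3] "from" : S\(N\S)

YES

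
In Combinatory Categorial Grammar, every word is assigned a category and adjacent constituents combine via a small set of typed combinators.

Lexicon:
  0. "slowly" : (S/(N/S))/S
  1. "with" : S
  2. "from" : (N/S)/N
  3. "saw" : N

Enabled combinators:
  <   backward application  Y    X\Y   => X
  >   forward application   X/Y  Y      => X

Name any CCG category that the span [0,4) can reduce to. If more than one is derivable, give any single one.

[0,4] S   >
  [0,2] S/(N/S)   >
    [0,1] "slowly" : (S/(N/S))/S
    [1,2] "with" : S
  [2,4] N/S   >
    [2,3] "from" : (N/S)/N
    [3,4] "saw" : N

S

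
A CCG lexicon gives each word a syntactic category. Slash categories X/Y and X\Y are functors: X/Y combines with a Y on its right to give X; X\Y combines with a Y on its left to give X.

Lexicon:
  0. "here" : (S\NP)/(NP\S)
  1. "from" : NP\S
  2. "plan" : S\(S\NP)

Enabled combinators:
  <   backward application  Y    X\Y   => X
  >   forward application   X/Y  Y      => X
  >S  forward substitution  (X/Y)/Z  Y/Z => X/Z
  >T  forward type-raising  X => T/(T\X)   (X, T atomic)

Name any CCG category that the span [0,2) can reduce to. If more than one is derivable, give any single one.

S\NP

[0,3] S   <
  [0,2] S\NP   >
    [0,1] "here" : (S\NP)/(NP\S)
    [1,2] "from" : NP\S
  [2,3] "plan" : S\(S\NP)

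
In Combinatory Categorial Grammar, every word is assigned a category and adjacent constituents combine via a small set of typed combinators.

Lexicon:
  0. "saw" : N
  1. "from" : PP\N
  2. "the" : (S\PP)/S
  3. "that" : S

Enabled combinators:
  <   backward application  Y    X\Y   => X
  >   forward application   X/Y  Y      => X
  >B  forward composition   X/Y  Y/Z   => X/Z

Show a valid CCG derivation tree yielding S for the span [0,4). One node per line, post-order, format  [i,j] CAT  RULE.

[0,1] N  lex  "saw"
[1,2] PP\N  lex  "from"
[0,2] PP  <  k=1
[2,3] (S\PP)/S  lex  "the"
[3,4] S  lex  "that"
[2,4] S\PP  >  k=3
[0,4] S  <  k=2

[0,4] S   <
  [0,2] PP   <
    [0,1] "saw" : N
    [1,2] "from" : PP\N
  [2,4] S\PP   >
    [2,3] "the" : (S\PP)/S
    [3,4] "that" : S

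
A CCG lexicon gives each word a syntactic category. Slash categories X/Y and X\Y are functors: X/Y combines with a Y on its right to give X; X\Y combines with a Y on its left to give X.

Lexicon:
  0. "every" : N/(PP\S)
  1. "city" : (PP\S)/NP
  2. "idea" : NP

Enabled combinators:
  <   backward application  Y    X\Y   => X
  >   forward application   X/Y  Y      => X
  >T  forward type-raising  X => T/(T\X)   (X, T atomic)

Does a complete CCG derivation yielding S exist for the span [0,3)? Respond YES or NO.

NO

N/(PP\S) (PP\S)/NP NP
CKY chart[0,3] = {N, N/(N\N), NP/(NP\N), PP/(PP\N), S/(S\N)}; S ∉ chart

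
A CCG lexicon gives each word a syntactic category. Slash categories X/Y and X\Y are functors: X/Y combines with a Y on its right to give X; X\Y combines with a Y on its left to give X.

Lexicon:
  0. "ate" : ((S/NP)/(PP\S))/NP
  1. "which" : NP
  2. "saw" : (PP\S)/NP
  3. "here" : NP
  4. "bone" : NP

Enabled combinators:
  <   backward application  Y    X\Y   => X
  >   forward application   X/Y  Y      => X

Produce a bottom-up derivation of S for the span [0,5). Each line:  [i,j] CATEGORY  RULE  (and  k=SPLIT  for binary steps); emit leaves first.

[0,5] S   >
  [0,4] S/NP   >
    [0,2] (S/NP)/(PP\S)   >
      [0,1] "ate" : ((S/NP)/(PP\S))/NP
      [1,2] "which" : NP
    [2,4] PP\S   >
      [2,3] "saw" : (PP\S)/NP
      [3,4] "here" : NP
  [4,5] "bone" : NP

[0,1] ((S/NP)/(PP\S))/NP  lex  "ate"
[1,2] NP  lex  "which"
[0,2] (S/NP)/(PP\S)  >  k=1
[2,3] (PP\S)/NP  lex  "saw"
[3,4] NP  lex  "here"
[2,4] PP\S  >  k=3
[0,4] S/NP  >  k=2
[4,5] NP  lex  "bone"
[0,5] S  >  k=4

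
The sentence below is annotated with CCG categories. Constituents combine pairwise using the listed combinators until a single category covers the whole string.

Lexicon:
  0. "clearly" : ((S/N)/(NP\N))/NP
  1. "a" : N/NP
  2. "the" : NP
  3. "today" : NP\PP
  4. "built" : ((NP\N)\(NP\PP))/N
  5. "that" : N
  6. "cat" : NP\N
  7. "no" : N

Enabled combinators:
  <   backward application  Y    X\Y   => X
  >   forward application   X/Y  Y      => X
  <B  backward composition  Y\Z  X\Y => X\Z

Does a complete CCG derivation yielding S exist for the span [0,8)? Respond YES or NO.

[0,8] S   >
  [0,7] S/N   >
    [0,6] (S/N)/(NP\N)   >
      [0,1] "clearly" : ((S/N)/(NP\N))/NP
      [1,6] NP   <
        [1,3] N   >
          [1,2] "a" : N/NP
          [2,3] "the" : NP
        [3,6] NP\N   <
          [3,4] "today" : NP\PP
          [4,6] (NP\N)\(NP\PP)   >
            [4,5] "built" : ((NP\N)\(NP\PP))/N
            [5,6] "that" : N
    [6,7] "cat" : NP\N
  [7,8] "no" : N

YES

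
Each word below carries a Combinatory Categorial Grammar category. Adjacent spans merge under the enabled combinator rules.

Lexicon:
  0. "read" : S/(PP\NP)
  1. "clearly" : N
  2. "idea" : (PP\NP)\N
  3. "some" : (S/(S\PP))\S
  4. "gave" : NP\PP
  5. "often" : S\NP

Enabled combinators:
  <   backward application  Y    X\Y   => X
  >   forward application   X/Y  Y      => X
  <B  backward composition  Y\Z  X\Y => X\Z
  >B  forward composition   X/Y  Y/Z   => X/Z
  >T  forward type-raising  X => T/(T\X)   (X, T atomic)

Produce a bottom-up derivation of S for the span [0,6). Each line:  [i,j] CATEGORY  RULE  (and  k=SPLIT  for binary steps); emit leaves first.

[0,1] S/(PP\NP)  lex  "read"
[1,2] N  lex  "clearly"
[2,3] (PP\NP)\N  lex  "idea"
[1,3] PP\NP  <  k=2
[0,3] S  >  k=1
[3,4] (S/(S\PP))\S  lex  "some"
[0,4] S/(S\PP)  <  k=3
[4,5] NP\PP  lex  "gave"
[5,6] S\NP  lex  "often"
[4,6] S\PP  <B  k=5
[0,6] S  >  k=4

[0,6] S   >
  [0,4] S/(S\PP)   <
    [0,3] S   >
      [0,1] "read" : S/(PP\NP)
      [1,3] PP\NP   <
        [1,2] "clearly" : N
        [2,3] "idea" : (PP\NP)\N
    [3,4] "some" : (S/(S\PP))\S
  [4,6] S\PP   <B
    [4,5] "gave" : NP\PP
    [5,6] "often" : S\NP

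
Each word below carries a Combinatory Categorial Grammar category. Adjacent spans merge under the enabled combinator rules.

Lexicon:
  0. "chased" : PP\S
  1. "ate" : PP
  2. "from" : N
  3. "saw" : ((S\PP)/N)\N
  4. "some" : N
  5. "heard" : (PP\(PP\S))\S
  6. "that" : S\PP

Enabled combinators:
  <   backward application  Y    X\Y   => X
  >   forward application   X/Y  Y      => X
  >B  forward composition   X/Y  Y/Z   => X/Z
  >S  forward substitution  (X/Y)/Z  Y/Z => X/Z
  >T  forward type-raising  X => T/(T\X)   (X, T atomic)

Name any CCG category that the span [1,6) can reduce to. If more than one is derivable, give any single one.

[0,7] S   <
  [0,6] PP   <
    [0,1] "chased" : PP\S
    [1,6] PP\(PP\S)   <
      [1,5] S   >
        [1,2] S/(S\PP)   >T
          [1,2] "ate" : PP
        [2,5] S\PP   >
          [2,4] (S\PP)/N   <
            [2,3] "from" : N
            [3,4] "saw" : ((S\PP)/N)\N
          [4,5] "some" : N
      [5,6] "heard" : (PP\(PP\S))\S
  [6,7] "that" : S\PP

PP\(PP\S)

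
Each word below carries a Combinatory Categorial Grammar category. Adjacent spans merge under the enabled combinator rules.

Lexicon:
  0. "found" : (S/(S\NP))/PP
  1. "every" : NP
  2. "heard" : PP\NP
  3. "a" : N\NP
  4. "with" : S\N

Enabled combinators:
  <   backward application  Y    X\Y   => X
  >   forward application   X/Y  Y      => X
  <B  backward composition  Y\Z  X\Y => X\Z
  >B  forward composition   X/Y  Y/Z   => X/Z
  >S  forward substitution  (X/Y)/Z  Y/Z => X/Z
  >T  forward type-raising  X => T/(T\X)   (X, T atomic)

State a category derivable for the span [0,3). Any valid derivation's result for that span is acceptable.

[0,5] S   >
  [0,3] S/(S\NP)   >
    [0,1] "found" : (S/(S\NP))/PP
    [1,3] PP   >
      [1,2] PP/(PP\NP)   >T
        [1,2] "every" : NP
      [2,3] "heard" : PP\NP
  [3,5] S\NP   <B
    [3,4] "a" : N\NP
    [4,5] "with" : S\N

S/(S\NP)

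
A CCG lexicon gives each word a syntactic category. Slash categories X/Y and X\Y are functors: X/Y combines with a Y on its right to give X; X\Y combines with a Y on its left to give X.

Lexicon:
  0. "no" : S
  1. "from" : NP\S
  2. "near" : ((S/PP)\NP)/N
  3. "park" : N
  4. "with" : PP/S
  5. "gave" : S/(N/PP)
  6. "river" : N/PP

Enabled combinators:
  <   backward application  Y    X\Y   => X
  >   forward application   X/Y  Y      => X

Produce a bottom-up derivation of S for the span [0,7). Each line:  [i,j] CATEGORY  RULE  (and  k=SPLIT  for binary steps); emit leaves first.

[0,7] S   >
  [0,4] S/PP   <
    [0,2] NP   <
      [0,1] "no" : S
      [1,2] "from" : NP\S
    [2,4] (S/PP)\NP   >
      [2,3] "near" : ((S/PP)\NP)/N
      [3,4] "park" : N
  [4,7] PP   >
    [4,5] "with" : PP/S
    [5,7] S   >
      [5,6] "gave" : S/(N/PP)
      [6,7] "river" : N/PP

[0,1] S  lex  "no"
[1,2] NP\S  lex  "from"
[0,2] NP  <  k=1
[2,3] ((S/PP)\NP)/N  lex  "near"
[3,4] N  lex  "park"
[2,4] (S/PP)\NP  >  k=3
[0,4] S/PP  <  k=2
[4,5] PP/S  lex  "with"
[5,6] S/(N/PP)  lex  "gave"
[6,7] N/PP  lex  "river"
[5,7] S  >  k=6
[4,7] PP  >  k=5
[0,7] S  >  k=4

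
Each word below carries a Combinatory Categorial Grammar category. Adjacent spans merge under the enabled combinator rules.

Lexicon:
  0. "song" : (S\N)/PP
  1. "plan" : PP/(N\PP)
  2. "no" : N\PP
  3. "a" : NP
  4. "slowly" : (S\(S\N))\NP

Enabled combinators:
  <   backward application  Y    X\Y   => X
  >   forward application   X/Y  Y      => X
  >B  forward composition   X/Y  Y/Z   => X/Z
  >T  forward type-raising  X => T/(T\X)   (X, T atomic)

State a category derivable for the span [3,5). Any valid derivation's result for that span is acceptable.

[0,5] S   <
  [0,3] S\N   >
    [0,1] "song" : (S\N)/PP
    [1,3] PP   >
      [1,2] "plan" : PP/(N\PP)
      [2,3] "no" : N\PP
  [3,5] S\(S\N)   <
    [3,4] "a" : NP
    [4,5] "slowly" : (S\(S\N))\NP

S\(S\N)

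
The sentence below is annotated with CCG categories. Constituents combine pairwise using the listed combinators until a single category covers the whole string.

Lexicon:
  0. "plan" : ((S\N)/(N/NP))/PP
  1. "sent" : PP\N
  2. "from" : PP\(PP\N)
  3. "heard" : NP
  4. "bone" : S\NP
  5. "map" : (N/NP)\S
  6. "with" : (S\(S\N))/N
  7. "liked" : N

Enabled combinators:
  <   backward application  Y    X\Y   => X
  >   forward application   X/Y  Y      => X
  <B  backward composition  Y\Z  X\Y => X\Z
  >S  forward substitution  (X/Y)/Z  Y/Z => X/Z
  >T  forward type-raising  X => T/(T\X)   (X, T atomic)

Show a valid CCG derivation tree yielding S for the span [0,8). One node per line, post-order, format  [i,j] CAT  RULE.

[0,8] S   <
  [0,6] S\N   >
    [0,3] (S\N)/(N/NP)   >
      [0,1] "plan" : ((S\N)/(N/NP))/PP
      [1,3] PP   <
        [1,2] "sent" : PP\N
        [2,3] "from" : PP\(PP\N)
    [3,6] N/NP   <
      [3,5] S   <
        [3,4] "heard" : NP
        [4,5] "bone" : S\NP
      [5,6] "map" : (N/NP)\S
  [6,8] S\(S\N)   >
    [6,7] "with" : (S\(S\N))/N
    [7,8] "liked" : N

[0,1] ((S\N)/(N/NP))/PP  lex  "plan"
[1,2] PP\N  lex  "sent"
[2,3] PP\(PP\N)  lex  "from"
[1,3] PP  <  k=2
[0,3] (S\N)/(N/NP)  >  k=1
[3,4] NP  lex  "heard"
[4,5] S\NP  lex  "bone"
[3,5] S  <  k=4
[5,6] (N/NP)\S  lex  "map"
[3,6] N/NP  <  k=5
[0,6] S\N  >  k=3
[6,7] (S\(S\N))/N  lex  "with"
[7,8] N  lex  "liked"
[6,8] S\(S\N)  >  k=7
[0,8] S  <  k=6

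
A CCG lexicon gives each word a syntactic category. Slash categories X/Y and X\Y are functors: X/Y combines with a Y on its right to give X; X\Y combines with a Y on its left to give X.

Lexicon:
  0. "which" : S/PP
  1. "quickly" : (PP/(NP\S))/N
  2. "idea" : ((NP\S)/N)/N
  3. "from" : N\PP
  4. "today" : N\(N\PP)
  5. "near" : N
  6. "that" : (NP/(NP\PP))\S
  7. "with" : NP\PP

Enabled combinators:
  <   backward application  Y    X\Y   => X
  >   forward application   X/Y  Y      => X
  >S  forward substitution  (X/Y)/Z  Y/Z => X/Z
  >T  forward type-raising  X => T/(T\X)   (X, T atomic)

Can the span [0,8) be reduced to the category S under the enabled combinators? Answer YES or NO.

NO

S/PP (PP/(NP\S))/N ((NP\S)/N)/N N\PP N\(N\PP) N (NP/(NP\PP))\S NP\PP
CKY chart[0,8] = {N/(N\NP), NP, NP/(NP\NP), PP/(PP\NP), S/(S\NP)}; S ∉ chart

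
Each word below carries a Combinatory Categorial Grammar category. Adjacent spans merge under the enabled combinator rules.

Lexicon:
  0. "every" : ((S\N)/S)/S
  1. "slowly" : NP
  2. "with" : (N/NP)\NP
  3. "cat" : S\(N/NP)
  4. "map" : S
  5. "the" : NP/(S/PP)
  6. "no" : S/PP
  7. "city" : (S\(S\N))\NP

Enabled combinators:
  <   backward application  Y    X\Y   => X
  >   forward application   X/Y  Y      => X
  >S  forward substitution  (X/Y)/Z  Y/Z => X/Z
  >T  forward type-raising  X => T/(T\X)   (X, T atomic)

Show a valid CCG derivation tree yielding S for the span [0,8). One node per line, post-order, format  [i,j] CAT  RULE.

[0,8] S   <
  [0,5] S\N   >
    [0,4] (S\N)/S   >
      [0,1] "every" : ((S\N)/S)/S
      [1,4] S   <
        [1,3] N/NP   <
          [1,2] "slowly" : NP
          [2,3] "with" : (N/NP)\NP
        [3,4] "cat" : S\(N/NP)
    [4,5] "map" : S
  [5,8] S\(S\N)   <
    [5,7] NP   >
      [5,6] "the" : NP/(S/PP)
      [6,7] "no" : S/PP
    [7,8] "city" : (S\(S\N))\NP

[0,1] ((S\N)/S)/S  lex  "every"
[1,2] NP  lex  "slowly"
[2,3] (N/NP)\NP  lex  "with"
[1,3] N/NP  <  k=2
[3,4] S\(N/NP)  lex  "cat"
[1,4] S  <  k=3
[0,4] (S\N)/S  >  k=1
[4,5] S  lex  "map"
[0,5] S\N  >  k=4
[5,6] NP/(S/PP)  lex  "the"
[6,7] S/PP  lex  "no"
[5,7] NP  >  k=6
[7,8] (S\(S\N))\NP  lex  "city"
[5,8] S\(S\N)  <  k=7
[0,8] S  <  k=5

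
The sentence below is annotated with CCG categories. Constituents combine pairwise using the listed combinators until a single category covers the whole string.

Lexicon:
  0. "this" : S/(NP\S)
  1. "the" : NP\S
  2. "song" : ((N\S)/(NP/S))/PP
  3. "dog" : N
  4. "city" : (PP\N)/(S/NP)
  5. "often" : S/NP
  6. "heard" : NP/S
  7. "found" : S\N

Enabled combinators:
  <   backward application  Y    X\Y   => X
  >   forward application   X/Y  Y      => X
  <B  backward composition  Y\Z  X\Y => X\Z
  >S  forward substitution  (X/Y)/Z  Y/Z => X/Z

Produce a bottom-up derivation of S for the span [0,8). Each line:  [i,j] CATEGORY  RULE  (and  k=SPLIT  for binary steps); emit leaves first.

[0,8] S   <
  [0,7] N   <
    [0,2] S   >
      [0,1] "this" : S/(NP\S)
      [1,2] "the" : NP\S
    [2,7] N\S   >
      [2,6] (N\S)/(NP/S)   >
        [2,3] "song" : ((N\S)/(NP/S))/PP
        [3,6] PP   <
          [3,4] "dog" : N
          [4,6] PP\N   >
            [4,5] "city" : (PP\N)/(S/NP)
            [5,6] "often" : S/NP
      [6,7] "heard" : NP/S
  [7,8] "found" : S\N

[0,1] S/(NP\S)  lex  "this"
[1,2] NP\S  lex  "the"
[0,2] S  >  k=1
[2,3] ((N\S)/(NP/S))/PP  lex  "song"
[3,4] N  lex  "dog"
[4,5] (PP\N)/(S/NP)  lex  "city"
[5,6] S/NP  lex  "often"
[4,6] PP\N  >  k=5
[3,6] PP  <  k=4
[2,6] (N\S)/(NP/S)  >  k=3
[6,7] NP/S  lex  "heard"
[2,7] N\S  >  k=6
[0,7] N  <  k=2
[7,8] S\N  lex  "found"
[0,8] S  <  k=7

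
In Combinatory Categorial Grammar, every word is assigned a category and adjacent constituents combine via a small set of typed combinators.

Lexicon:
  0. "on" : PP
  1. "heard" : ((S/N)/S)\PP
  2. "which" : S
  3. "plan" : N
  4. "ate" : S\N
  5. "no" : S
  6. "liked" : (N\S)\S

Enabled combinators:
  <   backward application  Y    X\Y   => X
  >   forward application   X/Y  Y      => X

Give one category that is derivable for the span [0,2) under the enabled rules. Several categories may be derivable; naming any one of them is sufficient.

(S/N)/S

[0,7] S   >
  [0,3] S/N   >
    [0,2] (S/N)/S   <
      [0,1] "on" : PP
      [1,2] "heard" : ((S/N)/S)\PP
    [2,3] "which" : S
  [3,7] N   <
    [3,5] S   <
      [3,4] "plan" : N
      [4,5] "ate" : S\N
    [5,7] N\S   <
      [5,6] "no" : S
      [6,7] "liked" : (N\S)\S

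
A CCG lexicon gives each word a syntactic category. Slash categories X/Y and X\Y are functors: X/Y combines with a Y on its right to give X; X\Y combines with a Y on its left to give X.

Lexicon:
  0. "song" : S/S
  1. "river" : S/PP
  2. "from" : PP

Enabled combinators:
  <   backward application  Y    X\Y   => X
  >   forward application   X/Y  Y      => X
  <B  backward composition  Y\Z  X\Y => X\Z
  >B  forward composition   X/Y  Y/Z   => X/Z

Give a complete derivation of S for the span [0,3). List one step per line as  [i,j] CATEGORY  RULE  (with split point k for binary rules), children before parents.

[0,3] S   >
  [0,2] S/PP   >B
    [0,1] "song" : S/S
    [1,2] "river" : S/PP
  [2,3] "from" : PP

[0,1] S/S  lex  "song"
[1,2] S/PP  lex  "river"
[0,2] S/PP  >B  k=1
[2,3] PP  lex  "from"
[0,3] S  >  k=2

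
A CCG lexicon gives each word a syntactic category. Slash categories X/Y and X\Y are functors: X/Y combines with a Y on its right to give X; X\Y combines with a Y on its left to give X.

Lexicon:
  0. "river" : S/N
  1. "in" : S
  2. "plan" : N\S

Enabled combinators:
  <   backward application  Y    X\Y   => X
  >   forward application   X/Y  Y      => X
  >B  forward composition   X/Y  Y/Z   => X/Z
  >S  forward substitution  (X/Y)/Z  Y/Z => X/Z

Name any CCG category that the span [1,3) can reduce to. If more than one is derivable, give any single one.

N

[0,3] S   >
  [0,1] "river" : S/N
  [1,3] N   <
    [1,2] "in" : S
    [2,3] "plan" : N\S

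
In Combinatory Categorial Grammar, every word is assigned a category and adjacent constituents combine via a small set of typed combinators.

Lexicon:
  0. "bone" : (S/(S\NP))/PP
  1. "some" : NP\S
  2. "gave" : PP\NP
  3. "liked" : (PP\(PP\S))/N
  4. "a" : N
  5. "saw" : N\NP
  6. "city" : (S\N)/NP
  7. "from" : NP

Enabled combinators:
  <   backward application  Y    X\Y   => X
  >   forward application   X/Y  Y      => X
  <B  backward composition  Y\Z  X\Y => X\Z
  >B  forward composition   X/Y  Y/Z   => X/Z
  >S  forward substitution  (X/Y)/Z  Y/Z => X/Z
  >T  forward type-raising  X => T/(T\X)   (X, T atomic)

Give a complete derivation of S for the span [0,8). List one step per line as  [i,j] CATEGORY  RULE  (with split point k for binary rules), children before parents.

[0,1] (S/(S\NP))/PP  lex  "bone"
[1,2] NP\S  lex  "some"
[2,3] PP\NP  lex  "gave"
[1,3] PP\S  <B  k=2
[3,4] (PP\(PP\S))/N  lex  "liked"
[4,5] N  lex  "a"
[3,5] PP\(PP\S)  >  k=4
[1,5] PP  <  k=3
[0,5] S/(S\NP)  >  k=1
[5,6] N\NP  lex  "saw"
[6,7] (S\N)/NP  lex  "city"
[7,8] NP  lex  "from"
[6,8] S\N  >  k=7
[5,8] S\NP  <B  k=6
[0,8] S  >  k=5

[0,8] S   >
  [0,5] S/(S\NP)   >
    [0,1] "bone" : (S/(S\NP))/PP
    [1,5] PP   <
      [1,3] PP\S   <B
        [1,2] "some" : NP\S
        [2,3] "gave" : PP\NP
      [3,5] PP\(PP\S)   >
        [3,4] "liked" : (PP\(PP\S))/N
        [4,5] "a" : N
  [5,8] S\NP   <B
    [5,6] "saw" : N\NP
    [6,8] S\N   >
      [6,7] "city" : (S\N)/NP
      [7,8] "from" : NP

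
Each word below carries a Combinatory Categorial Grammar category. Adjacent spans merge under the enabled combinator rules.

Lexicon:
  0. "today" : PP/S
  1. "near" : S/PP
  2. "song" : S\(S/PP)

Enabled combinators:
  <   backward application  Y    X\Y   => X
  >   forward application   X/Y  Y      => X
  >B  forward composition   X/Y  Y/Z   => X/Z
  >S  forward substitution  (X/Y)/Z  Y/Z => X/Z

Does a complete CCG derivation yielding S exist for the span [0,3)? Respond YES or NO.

PP/S S/PP S\(S/PP)
CKY chart[0,3] = {PP}; S ∉ chart

NO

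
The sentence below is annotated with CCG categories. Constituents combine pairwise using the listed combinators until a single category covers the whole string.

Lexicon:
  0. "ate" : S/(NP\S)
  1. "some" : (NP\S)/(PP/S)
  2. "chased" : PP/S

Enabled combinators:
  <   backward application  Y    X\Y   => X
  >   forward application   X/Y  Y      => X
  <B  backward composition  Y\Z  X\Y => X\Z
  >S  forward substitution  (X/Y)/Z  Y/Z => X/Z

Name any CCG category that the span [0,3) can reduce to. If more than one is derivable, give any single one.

S

[0,3] S   >
  [0,1] "ate" : S/(NP\S)
  [1,3] NP\S   >
    [1,2] "some" : (NP\S)/(PP/S)
    [2,3] "chased" : PP/S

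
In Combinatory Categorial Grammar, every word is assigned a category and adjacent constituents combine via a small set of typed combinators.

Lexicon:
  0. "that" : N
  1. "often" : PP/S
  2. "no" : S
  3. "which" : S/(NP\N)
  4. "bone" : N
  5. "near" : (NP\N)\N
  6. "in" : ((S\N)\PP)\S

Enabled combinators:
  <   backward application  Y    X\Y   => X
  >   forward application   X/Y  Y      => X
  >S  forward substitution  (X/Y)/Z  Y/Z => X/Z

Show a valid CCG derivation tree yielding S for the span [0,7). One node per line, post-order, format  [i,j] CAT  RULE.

[0,7] S   <
  [0,1] "that" : N
  [1,7] S\N   <
    [1,3] PP   >
      [1,2] "often" : PP/S
      [2,3] "no" : S
    [3,7] (S\N)\PP   <
      [3,6] S   >
        [3,4] "which" : S/(NP\N)
        [4,6] NP\N   <
          [4,5] "bone" : N
          [5,6] "near" : (NP\N)\N
      [6,7] "in" : ((S\N)\PP)\S

[0,1] N  lex  "that"
[1,2] PP/S  lex  "often"
[2,3] S  lex  "no"
[1,3] PP  >  k=2
[3,4] S/(NP\N)  lex  "which"
[4,5] N  lex  "bone"
[5,6] (NP\N)\N  lex  "near"
[4,6] NP\N  <  k=5
[3,6] S  >  k=4
[6,7] ((S\N)\PP)\S  lex  "in"
[3,7] (S\N)\PP  <  k=6
[1,7] S\N  <  k=3
[0,7] S  <  k=1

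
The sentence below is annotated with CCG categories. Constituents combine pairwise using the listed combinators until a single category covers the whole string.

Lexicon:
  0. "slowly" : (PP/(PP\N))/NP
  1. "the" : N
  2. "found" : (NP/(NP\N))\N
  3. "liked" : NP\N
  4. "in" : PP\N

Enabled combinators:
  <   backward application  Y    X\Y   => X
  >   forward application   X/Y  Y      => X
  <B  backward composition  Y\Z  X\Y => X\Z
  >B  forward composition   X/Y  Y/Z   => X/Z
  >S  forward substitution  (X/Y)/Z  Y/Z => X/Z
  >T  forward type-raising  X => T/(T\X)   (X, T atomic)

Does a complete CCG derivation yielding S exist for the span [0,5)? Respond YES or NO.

NO

(PP/(PP\N))/NP N (NP/(NP\N))\N NP\N PP\N
CKY chart[0,5] = {N/(N\PP), NP/(NP\PP), PP, PP/(PP\PP), S/(S\PP)}; S ∉ chart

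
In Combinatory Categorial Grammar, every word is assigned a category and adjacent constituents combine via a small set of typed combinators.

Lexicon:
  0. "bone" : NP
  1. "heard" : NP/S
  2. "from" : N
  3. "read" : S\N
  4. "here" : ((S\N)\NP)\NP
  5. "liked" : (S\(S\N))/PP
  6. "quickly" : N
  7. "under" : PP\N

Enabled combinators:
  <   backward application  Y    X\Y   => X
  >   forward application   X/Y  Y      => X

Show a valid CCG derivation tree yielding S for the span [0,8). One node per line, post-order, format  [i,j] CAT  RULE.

[0,8] S   <
  [0,5] S\N   <
    [0,1] "bone" : NP
    [1,5] (S\N)\NP   <
      [1,4] NP   >
        [1,2] "heard" : NP/S
        [2,4] S   <
          [2,3] "from" : N
          [3,4] "read" : S\N
      [4,5] "here" : ((S\N)\NP)\NP
  [5,8] S\(S\N)   >
    [5,6] "liked" : (S\(S\N))/PP
    [6,8] PP   <
      [6,7] "quickly" : N
      [7,8] "under" : PP\N

[0,1] NP  lex  "bone"
[1,2] NP/S  lex  "heard"
[2,3] N  lex  "from"
[3,4] S\N  lex  "read"
[2,4] S  <  k=3
[1,4] NP  >  k=2
[4,5] ((S\N)\NP)\NP  lex  "here"
[1,5] (S\N)\NP  <  k=4
[0,5] S\N  <  k=1
[5,6] (S\(S\N))/PP  lex  "liked"
[6,7] N  lex  "quickly"
[7,8] PP\N  lex  "under"
[6,8] PP  <  k=7
[5,8] S\(S\N)  >  k=6
[0,8] S  <  k=5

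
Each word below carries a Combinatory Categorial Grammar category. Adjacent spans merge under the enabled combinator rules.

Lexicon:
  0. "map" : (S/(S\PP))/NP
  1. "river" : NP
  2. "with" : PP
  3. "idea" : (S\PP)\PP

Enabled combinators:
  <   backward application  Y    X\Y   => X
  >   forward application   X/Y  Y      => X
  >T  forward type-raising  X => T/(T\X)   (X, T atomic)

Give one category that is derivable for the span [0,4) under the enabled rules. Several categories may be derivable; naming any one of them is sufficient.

S

[0,4] S   >
  [0,2] S/(S\PP)   >
    [0,1] "map" : (S/(S\PP))/NP
    [1,2] "river" : NP
  [2,4] S\PP   <
    [2,3] "with" : PP
    [3,4] "idea" : (S\PP)\PP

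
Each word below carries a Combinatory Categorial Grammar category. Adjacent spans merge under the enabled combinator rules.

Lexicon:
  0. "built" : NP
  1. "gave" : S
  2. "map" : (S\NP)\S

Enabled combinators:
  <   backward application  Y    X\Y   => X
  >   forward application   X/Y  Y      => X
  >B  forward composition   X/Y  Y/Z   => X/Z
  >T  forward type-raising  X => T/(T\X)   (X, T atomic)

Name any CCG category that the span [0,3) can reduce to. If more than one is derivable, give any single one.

S

[0,3] S   <
  [0,1] "built" : NP
  [1,3] S\NP   <
    [1,2] "gave" : S
    [2,3] "map" : (S\NP)\S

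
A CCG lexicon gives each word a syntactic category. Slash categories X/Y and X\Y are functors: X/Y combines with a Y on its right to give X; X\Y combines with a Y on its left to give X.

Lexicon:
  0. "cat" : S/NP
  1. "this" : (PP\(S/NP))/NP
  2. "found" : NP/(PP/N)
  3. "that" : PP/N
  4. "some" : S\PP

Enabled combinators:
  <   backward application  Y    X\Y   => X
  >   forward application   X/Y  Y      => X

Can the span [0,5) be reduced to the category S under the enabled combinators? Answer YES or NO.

[0,5] S   <
  [0,4] PP   <
    [0,1] "cat" : S/NP
    [1,4] PP\(S/NP)   >
      [1,2] "this" : (PP\(S/NP))/NP
      [2,4] NP   >
        [2,3] "found" : NP/(PP/N)
        [3,4] "that" : PP/N
  [4,5] "some" : S\PP

YES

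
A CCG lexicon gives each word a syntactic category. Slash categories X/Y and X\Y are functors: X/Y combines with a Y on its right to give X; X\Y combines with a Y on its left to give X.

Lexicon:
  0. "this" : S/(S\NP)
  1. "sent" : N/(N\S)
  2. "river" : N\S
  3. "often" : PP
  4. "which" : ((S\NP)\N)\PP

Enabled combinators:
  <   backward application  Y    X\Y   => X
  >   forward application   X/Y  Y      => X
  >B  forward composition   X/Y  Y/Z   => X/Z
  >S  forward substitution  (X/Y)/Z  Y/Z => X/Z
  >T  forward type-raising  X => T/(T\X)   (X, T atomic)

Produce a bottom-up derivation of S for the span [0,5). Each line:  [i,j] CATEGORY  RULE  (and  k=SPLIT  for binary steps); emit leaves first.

[0,5] S   >
  [0,1] "this" : S/(S\NP)
  [1,5] S\NP   <
    [1,3] N   >
      [1,2] "sent" : N/(N\S)
      [2,3] "river" : N\S
    [3,5] (S\NP)\N   <
      [3,4] "often" : PP
      [4,5] "which" : ((S\NP)\N)\PP

[0,1] S/(S\NP)  lex  "this"
[1,2] N/(N\S)  lex  "sent"
[2,3] N\S  lex  "river"
[1,3] N  >  k=2
[3,4] PP  lex  "often"
[4,5] ((S\NP)\N)\PP  lex  "which"
[3,5] (S\NP)\N  <  k=4
[1,5] S\NP  <  k=3
[0,5] S  >  k=1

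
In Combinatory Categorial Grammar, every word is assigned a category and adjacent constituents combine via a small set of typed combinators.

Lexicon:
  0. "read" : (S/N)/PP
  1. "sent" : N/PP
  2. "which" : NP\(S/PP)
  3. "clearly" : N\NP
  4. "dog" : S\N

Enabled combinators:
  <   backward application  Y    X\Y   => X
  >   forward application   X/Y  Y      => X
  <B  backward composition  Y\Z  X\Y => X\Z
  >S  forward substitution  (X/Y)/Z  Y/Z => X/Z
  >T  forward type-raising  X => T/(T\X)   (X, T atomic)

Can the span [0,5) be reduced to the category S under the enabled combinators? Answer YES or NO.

YES

[0,5] S   <
  [0,3] NP   <
    [0,2] S/PP   >S
      [0,1] "read" : (S/N)/PP
      [1,2] "sent" : N/PP
    [2,3] "which" : NP\(S/PP)
  [3,5] S\NP   <B
    [3,4] "clearly" : N\NP
    [4,5] "dog" : S\N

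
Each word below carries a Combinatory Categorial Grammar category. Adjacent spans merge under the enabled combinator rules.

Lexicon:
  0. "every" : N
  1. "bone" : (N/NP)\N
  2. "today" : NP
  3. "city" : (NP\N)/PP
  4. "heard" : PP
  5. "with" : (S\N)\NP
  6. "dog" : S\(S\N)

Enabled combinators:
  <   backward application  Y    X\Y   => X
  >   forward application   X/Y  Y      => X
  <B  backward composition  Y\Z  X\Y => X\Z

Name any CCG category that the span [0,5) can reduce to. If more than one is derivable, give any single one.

NP

[0,7] S   <
  [0,6] S\N   <
    [0,5] NP   <
      [0,3] N   >
        [0,2] N/NP   <
          [0,1] "every" : N
          [1,2] "bone" : (N/NP)\N
        [2,3] "today" : NP
      [3,5] NP\N   >
        [3,4] "city" : (NP\N)/PP
        [4,5] "heard" : PP
    [5,6] "with" : (S\N)\NP
  [6,7] "dog" : S\(S\N)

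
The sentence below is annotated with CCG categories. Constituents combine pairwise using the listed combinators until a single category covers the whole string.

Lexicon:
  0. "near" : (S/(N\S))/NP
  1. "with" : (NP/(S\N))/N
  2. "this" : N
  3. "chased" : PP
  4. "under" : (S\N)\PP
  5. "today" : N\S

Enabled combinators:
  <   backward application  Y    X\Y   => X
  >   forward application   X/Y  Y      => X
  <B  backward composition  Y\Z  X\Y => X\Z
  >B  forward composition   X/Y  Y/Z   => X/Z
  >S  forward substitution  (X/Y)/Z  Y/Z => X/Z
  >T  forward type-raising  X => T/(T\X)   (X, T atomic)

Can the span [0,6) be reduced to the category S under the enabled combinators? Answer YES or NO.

[0,6] S   >
  [0,5] S/(N\S)   >
    [0,1] "near" : (S/(N\S))/NP
    [1,5] NP   >
      [1,3] NP/(S\N)   >
        [1,2] "with" : (NP/(S\N))/N
        [2,3] "this" : N
      [3,5] S\N   <
        [3,4] "chased" : PP
        [4,5] "under" : (S\N)\PP
  [5,6] "today" : N\S

YES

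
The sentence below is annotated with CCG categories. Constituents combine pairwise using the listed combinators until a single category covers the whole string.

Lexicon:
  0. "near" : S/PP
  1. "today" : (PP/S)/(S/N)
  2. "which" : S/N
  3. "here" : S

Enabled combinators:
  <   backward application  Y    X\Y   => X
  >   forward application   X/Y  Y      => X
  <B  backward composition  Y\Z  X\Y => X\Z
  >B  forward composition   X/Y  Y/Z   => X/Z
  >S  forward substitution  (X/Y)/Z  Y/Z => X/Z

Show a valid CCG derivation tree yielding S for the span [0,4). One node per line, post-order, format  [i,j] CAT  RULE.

[0,1] S/PP  lex  "near"
[1,2] (PP/S)/(S/N)  lex  "today"
[2,3] S/N  lex  "which"
[1,3] PP/S  >  k=2
[3,4] S  lex  "here"
[1,4] PP  >  k=3
[0,4] S  >  k=1

[0,4] S   >
  [0,1] "near" : S/PP
  [1,4] PP   >
    [1,3] PP/S   >
      [1,2] "today" : (PP/S)/(S/N)
      [2,3] "which" : S/N
    [3,4] "here" : S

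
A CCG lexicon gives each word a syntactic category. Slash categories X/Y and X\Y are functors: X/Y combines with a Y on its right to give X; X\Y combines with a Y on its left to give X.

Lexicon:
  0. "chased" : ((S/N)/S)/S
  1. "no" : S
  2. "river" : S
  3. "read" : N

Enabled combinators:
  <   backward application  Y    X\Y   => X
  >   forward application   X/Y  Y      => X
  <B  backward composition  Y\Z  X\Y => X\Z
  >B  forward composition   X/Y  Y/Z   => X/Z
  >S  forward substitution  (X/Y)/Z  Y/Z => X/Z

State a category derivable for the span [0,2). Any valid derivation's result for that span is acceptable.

(S/N)/S

[0,4] S   >
  [0,3] S/N   >
    [0,2] (S/N)/S   >
      [0,1] "chased" : ((S/N)/S)/S
      [1,2] "no" : S
    [2,3] "river" : S
  [3,4] "read" : N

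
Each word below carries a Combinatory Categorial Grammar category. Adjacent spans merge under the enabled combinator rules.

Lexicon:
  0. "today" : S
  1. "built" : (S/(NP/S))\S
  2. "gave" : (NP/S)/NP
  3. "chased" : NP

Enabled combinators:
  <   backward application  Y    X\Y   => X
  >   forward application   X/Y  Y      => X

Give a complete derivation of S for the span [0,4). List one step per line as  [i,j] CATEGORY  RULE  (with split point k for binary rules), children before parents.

[0,4] S   >
  [0,2] S/(NP/S)   <
    [0,1] "today" : S
    [1,2] "built" : (S/(NP/S))\S
  [2,4] NP/S   >
    [2,3] "gave" : (NP/S)/NP
    [3,4] "chased" : NP

[0,1] S  lex  "today"
[1,2] (S/(NP/S))\S  lex  "built"
[0,2] S/(NP/S)  <  k=1
[2,3] (NP/S)/NP  lex  "gave"
[3,4] NP  lex  "chased"
[2,4] NP/S  >  k=3
[0,4] S  >  k=2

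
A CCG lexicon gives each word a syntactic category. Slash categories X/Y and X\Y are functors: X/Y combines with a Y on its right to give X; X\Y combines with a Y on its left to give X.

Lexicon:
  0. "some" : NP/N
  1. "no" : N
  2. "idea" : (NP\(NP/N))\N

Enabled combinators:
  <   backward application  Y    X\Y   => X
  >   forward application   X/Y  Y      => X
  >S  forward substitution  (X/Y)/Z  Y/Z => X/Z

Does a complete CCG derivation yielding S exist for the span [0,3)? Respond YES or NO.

NO

NP/N N (NP\(NP/N))\N
CKY chart[0,3] = {NP}; S ∉ chart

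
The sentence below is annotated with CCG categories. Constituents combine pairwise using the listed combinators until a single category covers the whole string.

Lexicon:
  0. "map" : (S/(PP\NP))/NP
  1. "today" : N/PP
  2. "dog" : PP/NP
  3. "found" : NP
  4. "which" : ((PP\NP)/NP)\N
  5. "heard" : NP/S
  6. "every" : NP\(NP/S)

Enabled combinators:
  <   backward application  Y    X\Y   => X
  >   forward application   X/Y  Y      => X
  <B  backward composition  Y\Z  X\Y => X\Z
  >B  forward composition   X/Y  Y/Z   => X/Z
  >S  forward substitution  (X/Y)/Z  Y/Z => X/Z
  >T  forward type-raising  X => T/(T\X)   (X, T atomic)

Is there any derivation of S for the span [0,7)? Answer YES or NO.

[0,7] S   >
  [0,5] S/NP   >S
    [0,1] "map" : (S/(PP\NP))/NP
    [1,5] (PP\NP)/NP   <
      [1,4] N   >
        [1,2] "today" : N/PP
        [2,4] PP   >
          [2,3] "dog" : PP/NP
          [3,4] "found" : NP
      [4,5] "which" : ((PP\NP)/NP)\N
  [5,7] NP   <
    [5,6] "heard" : NP/S
    [6,7] "every" : NP\(NP/S)

YES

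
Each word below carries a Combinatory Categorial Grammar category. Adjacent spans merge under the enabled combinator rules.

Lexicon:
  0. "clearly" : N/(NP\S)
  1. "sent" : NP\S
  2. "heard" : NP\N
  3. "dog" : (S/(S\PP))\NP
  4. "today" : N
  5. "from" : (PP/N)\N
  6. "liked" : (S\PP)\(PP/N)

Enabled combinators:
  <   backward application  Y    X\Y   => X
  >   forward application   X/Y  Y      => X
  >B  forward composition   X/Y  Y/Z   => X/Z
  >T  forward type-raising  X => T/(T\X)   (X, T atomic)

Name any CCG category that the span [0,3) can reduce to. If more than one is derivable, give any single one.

[0,7] S   >
  [0,4] S/(S\PP)   <
    [0,3] NP   <
      [0,2] N   >
        [0,1] "clearly" : N/(NP\S)
        [1,2] "sent" : NP\S
      [2,3] "heard" : NP\N
    [3,4] "dog" : (S/(S\PP))\NP
  [4,7] S\PP   <
    [4,6] PP/N   <
      [4,5] "today" : N
      [5,6] "from" : (PP/N)\N
    [6,7] "liked" : (S\PP)\(PP/N)

NP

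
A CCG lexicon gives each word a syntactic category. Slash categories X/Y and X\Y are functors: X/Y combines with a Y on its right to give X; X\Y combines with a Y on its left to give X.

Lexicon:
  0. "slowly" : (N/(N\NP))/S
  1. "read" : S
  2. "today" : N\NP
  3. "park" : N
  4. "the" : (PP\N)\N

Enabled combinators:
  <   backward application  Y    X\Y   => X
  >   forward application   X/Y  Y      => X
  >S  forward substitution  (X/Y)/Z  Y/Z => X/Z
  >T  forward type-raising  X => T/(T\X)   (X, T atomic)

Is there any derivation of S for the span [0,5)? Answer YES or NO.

NO

(N/(N\NP))/S S N\NP N (PP\N)\N
CKY chart[0,5] = {N/(N\PP), NP/(NP\PP), PP, PP/(PP\PP), S/(S\PP)}; S ∉ chart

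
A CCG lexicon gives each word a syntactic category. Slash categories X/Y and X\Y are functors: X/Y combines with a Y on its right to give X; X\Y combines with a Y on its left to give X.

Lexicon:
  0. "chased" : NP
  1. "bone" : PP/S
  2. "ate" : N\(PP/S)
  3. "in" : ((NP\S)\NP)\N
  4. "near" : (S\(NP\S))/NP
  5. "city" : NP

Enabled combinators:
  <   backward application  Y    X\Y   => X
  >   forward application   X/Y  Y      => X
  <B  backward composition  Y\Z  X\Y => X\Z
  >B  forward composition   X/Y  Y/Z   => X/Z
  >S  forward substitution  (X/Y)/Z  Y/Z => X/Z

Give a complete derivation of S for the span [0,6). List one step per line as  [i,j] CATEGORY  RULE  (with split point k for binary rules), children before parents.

[0,6] S   <
  [0,4] NP\S   <
    [0,1] "chased" : NP
    [1,4] (NP\S)\NP   <
      [1,3] N   <
        [1,2] "bone" : PP/S
        [2,3] "ate" : N\(PP/S)
      [3,4] "in" : ((NP\S)\NP)\N
  [4,6] S\(NP\S)   >
    [4,5] "near" : (S\(NP\S))/NP
    [5,6] "city" : NP

[0,1] NP  lex  "chased"
[1,2] PP/S  lex  "bone"
[2,3] N\(PP/S)  lex  "ate"
[1,3] N  <  k=2
[3,4] ((NP\S)\NP)\N  lex  "in"
[1,4] (NP\S)\NP  <  k=3
[0,4] NP\S  <  k=1
[4,5] (S\(NP\S))/NP  lex  "near"
[5,6] NP  lex  "city"
[4,6] S\(NP\S)  >  k=5
[0,6] S  <  k=4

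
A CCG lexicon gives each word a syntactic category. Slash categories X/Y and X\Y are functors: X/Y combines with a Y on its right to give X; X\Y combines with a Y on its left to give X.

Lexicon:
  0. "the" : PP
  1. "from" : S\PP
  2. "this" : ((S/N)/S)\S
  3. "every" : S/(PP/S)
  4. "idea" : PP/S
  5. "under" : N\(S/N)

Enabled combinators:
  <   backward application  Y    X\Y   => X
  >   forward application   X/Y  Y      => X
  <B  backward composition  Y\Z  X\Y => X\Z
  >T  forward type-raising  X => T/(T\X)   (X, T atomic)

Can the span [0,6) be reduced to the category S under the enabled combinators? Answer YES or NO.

NO

PP S\PP ((S/N)/S)\S S/(PP/S) PP/S N\(S/N)
CKY chart[0,6] = {N, N/(N\N), NP/(NP\N), PP/(PP\N), S/(S\N)}; S ∉ chart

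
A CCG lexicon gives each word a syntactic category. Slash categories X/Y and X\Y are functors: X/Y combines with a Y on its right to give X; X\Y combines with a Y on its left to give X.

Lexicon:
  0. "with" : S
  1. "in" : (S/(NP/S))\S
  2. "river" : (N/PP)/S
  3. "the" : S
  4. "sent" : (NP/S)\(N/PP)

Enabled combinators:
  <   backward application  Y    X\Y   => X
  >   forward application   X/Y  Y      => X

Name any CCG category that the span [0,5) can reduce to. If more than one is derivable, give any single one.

S

[0,5] S   >
  [0,2] S/(NP/S)   <
    [0,1] "with" : S
    [1,2] "in" : (S/(NP/S))\S
  [2,5] NP/S   <
    [2,4] N/PP   >
      [2,3] "river" : (N/PP)/S
      [3,4] "the" : S
    [4,5] "sent" : (NP/S)\(N/PP)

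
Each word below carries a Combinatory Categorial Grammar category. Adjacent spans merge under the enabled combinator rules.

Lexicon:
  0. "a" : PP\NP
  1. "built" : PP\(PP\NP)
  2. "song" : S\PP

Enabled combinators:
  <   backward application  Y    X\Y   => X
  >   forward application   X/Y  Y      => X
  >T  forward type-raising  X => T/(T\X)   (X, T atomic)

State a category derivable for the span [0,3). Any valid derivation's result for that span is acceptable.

[0,3] S   <
  [0,2] PP   <
    [0,1] "a" : PP\NP
    [1,2] "built" : PP\(PP\NP)
  [2,3] "song" : S\PP

S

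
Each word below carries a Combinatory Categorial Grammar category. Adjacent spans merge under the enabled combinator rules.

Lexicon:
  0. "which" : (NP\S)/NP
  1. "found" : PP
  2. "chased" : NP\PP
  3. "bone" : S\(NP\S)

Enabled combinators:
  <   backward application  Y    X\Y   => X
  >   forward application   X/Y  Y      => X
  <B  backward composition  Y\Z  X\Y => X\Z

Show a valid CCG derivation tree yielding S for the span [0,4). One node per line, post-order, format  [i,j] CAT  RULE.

[0,4] S   <
  [0,3] NP\S   >
    [0,1] "which" : (NP\S)/NP
    [1,3] NP   <
      [1,2] "found" : PP
      [2,3] "chased" : NP\PP
  [3,4] "bone" : S\(NP\S)

[0,1] (NP\S)/NP  lex  "which"
[1,2] PP  lex  "found"
[2,3] NP\PP  lex  "chased"
[1,3] NP  <  k=2
[0,3] NP\S  >  k=1
[3,4] S\(NP\S)  lex  "bone"
[0,4] S  <  k=3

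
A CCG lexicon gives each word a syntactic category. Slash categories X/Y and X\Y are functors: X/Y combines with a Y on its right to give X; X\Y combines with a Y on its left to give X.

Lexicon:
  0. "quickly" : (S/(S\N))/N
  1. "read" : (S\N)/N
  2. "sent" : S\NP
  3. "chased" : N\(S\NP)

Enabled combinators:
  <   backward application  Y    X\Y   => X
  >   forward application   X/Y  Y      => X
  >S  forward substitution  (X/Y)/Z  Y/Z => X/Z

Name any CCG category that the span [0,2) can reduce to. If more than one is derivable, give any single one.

[0,4] S   >
  [0,2] S/N   >S
    [0,1] "quickly" : (S/(S\N))/N
    [1,2] "read" : (S\N)/N
  [2,4] N   <
    [2,3] "sent" : S\NP
    [3,4] "chased" : N\(S\NP)

S/N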